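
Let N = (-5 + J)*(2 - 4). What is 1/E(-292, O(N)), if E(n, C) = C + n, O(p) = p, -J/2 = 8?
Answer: -1/250 ≈ -0.0040000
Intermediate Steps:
J = -16 (J = -2*8 = -16)
N = 42 (N = (-5 - 16)*(2 - 4) = -21*(-2) = 42)
1/E(-292, O(N)) = 1/(42 - 292) = 1/(-250) = -1/250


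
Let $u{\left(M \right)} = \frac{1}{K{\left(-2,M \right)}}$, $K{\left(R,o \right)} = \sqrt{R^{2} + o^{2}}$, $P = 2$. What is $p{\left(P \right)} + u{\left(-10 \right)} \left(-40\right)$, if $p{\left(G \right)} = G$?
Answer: $2 - \frac{10 \sqrt{26}}{13} \approx -1.9223$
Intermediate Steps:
$u{\left(M \right)} = \frac{1}{\sqrt{4 + M^{2}}}$ ($u{\left(M \right)} = \frac{1}{\sqrt{\left(-2\right)^{2} + M^{2}}} = \frac{1}{\sqrt{4 + M^{2}}}$)
$p{\left(P \right)} + u{\left(-10 \right)} \left(-40\right) = 2 + \frac{1}{\sqrt{4 + \left(-10\right)^{2}}} \left(-40\right) = 2 + \frac{1}{\sqrt{4 + 100}} \left(-40\right) = 2 + \frac{1}{\sqrt{104}} \left(-40\right) = 2 + \frac{\sqrt{26}}{52} \left(-40\right) = 2 - \frac{10 \sqrt{26}}{13}$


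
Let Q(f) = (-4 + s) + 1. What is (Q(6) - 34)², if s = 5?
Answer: 1024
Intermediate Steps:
Q(f) = 2 (Q(f) = (-4 + 5) + 1 = 1 + 1 = 2)
(Q(6) - 34)² = (2 - 34)² = (-32)² = 1024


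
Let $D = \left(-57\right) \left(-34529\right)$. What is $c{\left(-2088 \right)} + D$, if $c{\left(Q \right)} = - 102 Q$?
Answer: $2181129$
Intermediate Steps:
$D = 1968153$
$c{\left(-2088 \right)} + D = \left(-102\right) \left(-2088\right) + 1968153 = 212976 + 1968153 = 2181129$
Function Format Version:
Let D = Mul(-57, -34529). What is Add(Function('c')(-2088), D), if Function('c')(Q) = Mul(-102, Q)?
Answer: 2181129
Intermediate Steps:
D = 1968153
Add(Function('c')(-2088), D) = Add(Mul(-102, -2088), 1968153) = Add(212976, 1968153) = 2181129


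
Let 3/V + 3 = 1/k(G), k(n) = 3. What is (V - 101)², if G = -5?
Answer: 667489/64 ≈ 10430.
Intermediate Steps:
V = -9/8 (V = 3/(-3 + 1/3) = 3/(-3 + ⅓) = 3/(-8/3) = 3*(-3/8) = -9/8 ≈ -1.1250)
(V - 101)² = (-9/8 - 101)² = (-817/8)² = 667489/64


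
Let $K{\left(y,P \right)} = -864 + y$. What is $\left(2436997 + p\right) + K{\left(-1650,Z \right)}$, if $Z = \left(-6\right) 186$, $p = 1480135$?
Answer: $3914618$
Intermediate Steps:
$Z = -1116$
$\left(2436997 + p\right) + K{\left(-1650,Z \right)} = \left(2436997 + 1480135\right) - 2514 = 3917132 - 2514 = 3914618$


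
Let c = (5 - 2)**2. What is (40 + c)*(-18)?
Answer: -882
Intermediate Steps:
c = 9 (c = 3**2 = 9)
(40 + c)*(-18) = (40 + 9)*(-18) = 49*(-18) = -882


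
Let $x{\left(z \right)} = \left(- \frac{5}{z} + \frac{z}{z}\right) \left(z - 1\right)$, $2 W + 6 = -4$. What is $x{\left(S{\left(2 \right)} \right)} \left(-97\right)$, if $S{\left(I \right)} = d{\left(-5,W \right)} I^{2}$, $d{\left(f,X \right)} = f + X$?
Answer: $\frac{35793}{8} \approx 4474.1$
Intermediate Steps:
$W = -5$ ($W = -3 + \frac{1}{2} \left(-4\right) = -3 - 2 = -5$)
$d{\left(f,X \right)} = X + f$
$S{\left(I \right)} = - 10 I^{2}$ ($S{\left(I \right)} = \left(-5 - 5\right) I^{2} = - 10 I^{2}$)
$x{\left(z \right)} = \left(1 - \frac{5}{z}\right) \left(-1 + z\right)$ ($x{\left(z \right)} = \left(- \frac{5}{z} + 1\right) \left(-1 + z\right) = \left(1 - \frac{5}{z}\right) \left(-1 + z\right)$)
$x{\left(S{\left(2 \right)} \right)} \left(-97\right) = \left(-6 - 10 \cdot 2^{2} + \frac{5}{\left(-10\right) 2^{2}}\right) \left(-97\right) = \left(-6 - 40 + \frac{5}{\left(-10\right) 4}\right) \left(-97\right) = \left(-6 - 40 + \frac{5}{-40}\right) \left(-97\right) = \left(-6 - 40 + 5 \left(- \frac{1}{40}\right)\right) \left(-97\right) = \left(-6 - 40 - \frac{1}{8}\right) \left(-97\right) = \left(- \frac{369}{8}\right) \left(-97\right) = \frac{35793}{8}$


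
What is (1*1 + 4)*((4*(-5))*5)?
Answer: -500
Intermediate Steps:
(1*1 + 4)*((4*(-5))*5) = (1 + 4)*(-20*5) = 5*(-100) = -500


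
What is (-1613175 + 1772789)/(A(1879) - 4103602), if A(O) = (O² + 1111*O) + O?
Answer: 22802/216641 ≈ 0.10525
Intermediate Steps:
A(O) = O² + 1112*O
(-1613175 + 1772789)/(A(1879) - 4103602) = (-1613175 + 1772789)/(1879*(1112 + 1879) - 4103602) = 159614/(1879*2991 - 4103602) = 159614/(5620089 - 4103602) = 159614/1516487 = 159614*(1/1516487) = 22802/216641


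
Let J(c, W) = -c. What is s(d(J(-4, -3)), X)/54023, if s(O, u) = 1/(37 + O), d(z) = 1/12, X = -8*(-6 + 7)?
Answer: 12/24040235 ≈ 4.9916e-7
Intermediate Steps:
X = -8 (X = -8*1 = -8)
d(z) = 1/12
s(d(J(-4, -3)), X)/54023 = 1/((37 + 1/12)*54023) = (1/54023)/(445/12) = (12/445)*(1/54023) = 12/24040235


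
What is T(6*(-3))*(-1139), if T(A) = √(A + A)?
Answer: -6834*I ≈ -6834.0*I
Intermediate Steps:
T(A) = √2*√A (T(A) = √(2*A) = √2*√A)
T(6*(-3))*(-1139) = (√2*√(6*(-3)))*(-1139) = (√2*√(-18))*(-1139) = (√2*(3*I*√2))*(-1139) = (6*I)*(-1139) = -6834*I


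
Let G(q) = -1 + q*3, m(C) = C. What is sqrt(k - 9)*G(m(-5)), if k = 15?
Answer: -16*sqrt(6) ≈ -39.192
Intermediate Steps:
G(q) = -1 + 3*q
sqrt(k - 9)*G(m(-5)) = sqrt(15 - 9)*(-1 + 3*(-5)) = sqrt(6)*(-1 - 15) = sqrt(6)*(-16) = -16*sqrt(6)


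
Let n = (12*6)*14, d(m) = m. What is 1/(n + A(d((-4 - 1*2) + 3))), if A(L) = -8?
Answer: 1/1000 ≈ 0.0010000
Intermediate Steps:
n = 1008 (n = 72*14 = 1008)
1/(n + A(d((-4 - 1*2) + 3))) = 1/(1008 - 8) = 1/1000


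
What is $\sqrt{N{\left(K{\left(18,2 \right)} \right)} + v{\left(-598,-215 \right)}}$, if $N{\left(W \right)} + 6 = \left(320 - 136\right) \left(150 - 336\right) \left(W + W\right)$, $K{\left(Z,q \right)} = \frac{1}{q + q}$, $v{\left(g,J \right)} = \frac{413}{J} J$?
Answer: $i \sqrt{16705} \approx 129.25 i$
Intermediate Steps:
$v{\left(g,J \right)} = 413$
$K{\left(Z,q \right)} = \frac{1}{2 q}$
$N{\left(W \right)} = -6 - 68448 W$ ($N{\left(W \right)} = -6 + \left(320 - 136\right) \left(150 - 336\right) \left(W + W\right) = -6 + 184 \left(-186\right) 2 W = -6 - 34224 \cdot 2 W = -6 - 68448 W$)
$\sqrt{N{\left(K{\left(18,2 \right)} \right)} + v{\left(-598,-215 \right)}} = \sqrt{\left(-6 - 68448 \frac{1}{2 \cdot 2}\right) + 413} = \sqrt{\left(-6 - 68448 \cdot \frac{1}{2} \cdot \frac{1}{2}\right) + 413} = \sqrt{\left(-6 - 17112\right) + 413} = \sqrt{-17118 + 413} = \sqrt{-16705} = i \sqrt{16705}$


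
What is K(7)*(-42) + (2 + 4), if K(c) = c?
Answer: -288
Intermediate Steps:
K(7)*(-42) + (2 + 4) = 7*(-42) + (2 + 4) = -294 + 6 = -288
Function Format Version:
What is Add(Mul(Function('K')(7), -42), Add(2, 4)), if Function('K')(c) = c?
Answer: -288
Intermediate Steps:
Add(Mul(Function('K')(7), -42), Add(2, 4)) = Add(Mul(7, -42), Add(2, 4)) = Add(-294, 6) = -288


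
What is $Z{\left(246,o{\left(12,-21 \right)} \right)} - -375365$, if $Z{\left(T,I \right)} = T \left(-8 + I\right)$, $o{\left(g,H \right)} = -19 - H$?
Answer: $373889$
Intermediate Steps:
$Z{\left(246,o{\left(12,-21 \right)} \right)} - -375365 = 246 \left(-8 - -2\right) - -375365 = 246 \left(-8 + \left(-19 + 21\right)\right) + 375365 = 246 \left(-8 + 2\right) + 375365 = 246 \left(-6\right) + 375365 = -1476 + 375365 = 373889$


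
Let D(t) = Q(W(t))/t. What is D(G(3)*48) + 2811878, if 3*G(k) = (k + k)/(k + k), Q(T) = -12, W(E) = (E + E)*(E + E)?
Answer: 11247509/4 ≈ 2.8119e+6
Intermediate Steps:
W(E) = 4*E**2 (W(E) = (2*E)*(2*E) = 4*E**2)
G(k) = 1/3 (G(k) = ((k + k)/(k + k))/3 = ((2*k)/((2*k)))/3 = ((2*k)*(1/(2*k)))/3 = (1/3)*1 = 1/3)
D(t) = -12/t
D(G(3)*48) + 2811878 = -12/((1/3)*48) + 2811878 = -12/16 + 2811878 = -12*1/16 + 2811878 = -3/4 + 2811878 = 11247509/4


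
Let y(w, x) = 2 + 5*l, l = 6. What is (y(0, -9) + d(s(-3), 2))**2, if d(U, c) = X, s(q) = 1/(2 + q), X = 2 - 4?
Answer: 900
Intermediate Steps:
X = -2
d(U, c) = -2
y(w, x) = 32 (y(w, x) = 2 + 5*6 = 2 + 30 = 32)
(y(0, -9) + d(s(-3), 2))**2 = (32 - 2)**2 = 30**2 = 900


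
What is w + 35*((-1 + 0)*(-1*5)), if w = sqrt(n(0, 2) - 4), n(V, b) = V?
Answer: 175 + 2*I ≈ 175.0 + 2.0*I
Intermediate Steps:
w = 2*I (w = sqrt(0 - 4) = sqrt(-4) = 2*I ≈ 2.0*I)
w + 35*((-1 + 0)*(-1*5)) = 2*I + 35*((-1 + 0)*(-1*5)) = 2*I + 35*(-1*(-5)) = 2*I + 35*5 = 2*I + 175 = 175 + 2*I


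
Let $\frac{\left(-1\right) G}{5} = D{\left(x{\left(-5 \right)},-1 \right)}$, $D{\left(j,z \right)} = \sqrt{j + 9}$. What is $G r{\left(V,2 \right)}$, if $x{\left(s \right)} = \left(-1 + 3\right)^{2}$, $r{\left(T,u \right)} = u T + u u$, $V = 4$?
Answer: $- 60 \sqrt{13} \approx -216.33$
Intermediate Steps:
$r{\left(T,u \right)} = u^{2} + T u$ ($r{\left(T,u \right)} = T u + u^{2} = u^{2} + T u$)
$x{\left(s \right)} = 4$ ($x{\left(s \right)} = 2^{2} = 4$)
$D{\left(j,z \right)} = \sqrt{9 + j}$
$G = - 5 \sqrt{13}$ ($G = - 5 \sqrt{9 + 4} = - 5 \sqrt{13} \approx -18.028$)
$G r{\left(V,2 \right)} = - 5 \sqrt{13} \cdot 2 \left(4 + 2\right) = - 5 \sqrt{13} \cdot 2 \cdot 6 = - 5 \sqrt{13} \cdot 12 = - 60 \sqrt{13}$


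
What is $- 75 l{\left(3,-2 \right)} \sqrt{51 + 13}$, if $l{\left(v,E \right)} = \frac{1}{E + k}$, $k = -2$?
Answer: $150$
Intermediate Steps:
$l{\left(v,E \right)} = \frac{1}{-2 + E}$ ($l{\left(v,E \right)} = \frac{1}{E - 2} = \frac{1}{-2 + E}$)
$- 75 l{\left(3,-2 \right)} \sqrt{51 + 13} = - \frac{75}{-2 - 2} \sqrt{51 + 13} = - \frac{75}{-4} \sqrt{64} = \left(-75\right) \left(- \frac{1}{4}\right) 8 = \frac{75}{4} \cdot 8 = 150$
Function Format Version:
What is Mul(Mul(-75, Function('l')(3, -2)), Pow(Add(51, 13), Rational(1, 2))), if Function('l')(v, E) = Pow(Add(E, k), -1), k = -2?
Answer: 150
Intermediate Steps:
Function('l')(v, E) = Pow(Add(-2, E), -1) (Function('l')(v, E) = Pow(Add(E, -2), -1) = Pow(Add(-2, E), -1))
Mul(Mul(-75, Function('l')(3, -2)), Pow(Add(51, 13), Rational(1, 2))) = Mul(Mul(-75, Pow(Add(-2, -2), -1)), Pow(Add(51, 13), Rational(1, 2))) = Mul(Mul(-75, Pow(-4, -1)), Pow(64, Rational(1, 2))) = Mul(Mul(-75, Rational(-1, 4)), 8) = Mul(Rational(75, 4), 8) = 150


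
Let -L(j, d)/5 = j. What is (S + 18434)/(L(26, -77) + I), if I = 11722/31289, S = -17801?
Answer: -19805937/4055848 ≈ -4.8833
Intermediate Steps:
L(j, d) = -5*j
I = 11722/31289 (I = 11722*(1/31289) = 11722/31289 ≈ 0.37464)
(S + 18434)/(L(26, -77) + I) = (-17801 + 18434)/(-5*26 + 11722/31289) = 633/(-130 + 11722/31289) = 633/(-4055848/31289) = 633*(-31289/4055848) = -19805937/4055848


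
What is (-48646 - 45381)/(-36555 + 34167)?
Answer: 94027/2388 ≈ 39.375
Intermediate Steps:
(-48646 - 45381)/(-36555 + 34167) = -94027/(-2388) = -94027*(-1/2388) = 94027/2388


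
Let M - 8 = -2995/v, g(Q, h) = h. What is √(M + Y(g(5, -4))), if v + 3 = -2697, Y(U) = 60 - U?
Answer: √592185/90 ≈ 8.5504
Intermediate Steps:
v = -2700 (v = -3 - 2697 = -2700)
M = 4919/540 (M = 8 - 2995/(-2700) = 8 - 2995*(-1/2700) = 8 + 599/540 = 4919/540 ≈ 9.1093)
√(M + Y(g(5, -4))) = √(4919/540 + (60 - 1*(-4))) = √(4919/540 + (60 + 4)) = √(4919/540 + 64) = √(39479/540) = √592185/90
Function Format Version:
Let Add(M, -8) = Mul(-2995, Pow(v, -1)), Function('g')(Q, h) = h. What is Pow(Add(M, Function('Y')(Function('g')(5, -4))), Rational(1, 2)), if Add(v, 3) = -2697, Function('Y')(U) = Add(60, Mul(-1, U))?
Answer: Mul(Rational(1, 90), Pow(592185, Rational(1, 2))) ≈ 8.5504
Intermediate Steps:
v = -2700 (v = Add(-3, -2697) = -2700)
M = Rational(4919, 540) (M = Add(8, Mul(-2995, Pow(-2700, -1))) = Add(8, Mul(-2995, Rational(-1, 2700))) = Add(8, Rational(599, 540)) = Rational(4919, 540) ≈ 9.1093)
Pow(Add(M, Function('Y')(Function('g')(5, -4))), Rational(1, 2)) = Pow(Add(Rational(4919, 540), Add(60, Mul(-1, -4))), Rational(1, 2)) = Pow(Add(Rational(4919, 540), Add(60, 4)), Rational(1, 2)) = Pow(Add(Rational(4919, 540), 64), Rational(1, 2)) = Pow(Rational(39479, 540), Rational(1, 2)) = Mul(Rational(1, 90), Pow(592185, Rational(1, 2)))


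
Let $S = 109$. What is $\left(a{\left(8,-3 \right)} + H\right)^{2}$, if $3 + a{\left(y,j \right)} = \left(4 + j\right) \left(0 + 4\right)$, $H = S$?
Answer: $12100$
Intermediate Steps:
$H = 109$
$a{\left(y,j \right)} = 13 + 4 j$ ($a{\left(y,j \right)} = -3 + \left(4 + j\right) \left(0 + 4\right) = -3 + \left(4 + j\right) 4 = -3 + \left(16 + 4 j\right) = 13 + 4 j$)
$\left(a{\left(8,-3 \right)} + H\right)^{2} = \left(\left(13 + 4 \left(-3\right)\right) + 109\right)^{2} = \left(\left(13 - 12\right) + 109\right)^{2} = \left(1 + 109\right)^{2} = 110^{2} = 12100$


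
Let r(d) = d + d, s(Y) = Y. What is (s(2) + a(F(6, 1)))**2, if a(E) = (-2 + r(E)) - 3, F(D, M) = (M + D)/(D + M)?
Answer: 1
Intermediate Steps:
F(D, M) = 1 (F(D, M) = (D + M)/(D + M) = 1)
r(d) = 2*d
a(E) = -5 + 2*E (a(E) = (-2 + 2*E) - 3 = -5 + 2*E)
(s(2) + a(F(6, 1)))**2 = (2 + (-5 + 2*1))**2 = (2 + (-5 + 2))**2 = (2 - 3)**2 = (-1)**2 = 1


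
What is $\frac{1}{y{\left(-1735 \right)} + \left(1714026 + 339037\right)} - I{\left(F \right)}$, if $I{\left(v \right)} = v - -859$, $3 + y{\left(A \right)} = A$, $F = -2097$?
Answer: $\frac{2539540351}{2051325} \approx 1238.0$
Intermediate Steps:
$y{\left(A \right)} = -3 + A$
$I{\left(v \right)} = 859 + v$ ($I{\left(v \right)} = v + 859 = 859 + v$)
$\frac{1}{y{\left(-1735 \right)} + \left(1714026 + 339037\right)} - I{\left(F \right)} = \frac{1}{\left(-3 - 1735\right) + \left(1714026 + 339037\right)} - \left(859 - 2097\right) = \frac{1}{-1738 + 2053063} - -1238 = \frac{1}{2051325} + 1238 = \frac{2539540351}{2051325}$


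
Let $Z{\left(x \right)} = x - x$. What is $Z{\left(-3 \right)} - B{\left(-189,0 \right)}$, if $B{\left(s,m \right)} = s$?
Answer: $189$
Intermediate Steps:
$Z{\left(x \right)} = 0$
$Z{\left(-3 \right)} - B{\left(-189,0 \right)} = 0 - -189 = 0 + 189 = 189$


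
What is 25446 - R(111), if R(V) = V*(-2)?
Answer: 25668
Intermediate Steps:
R(V) = -2*V
25446 - R(111) = 25446 - (-2)*111 = 25446 - 1*(-222) = 25446 + 222 = 25668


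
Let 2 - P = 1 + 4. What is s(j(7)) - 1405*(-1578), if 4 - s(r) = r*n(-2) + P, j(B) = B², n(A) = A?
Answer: 2217195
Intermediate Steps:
P = -3 (P = 2 - (1 + 4) = 2 - 1*5 = 2 - 5 = -3)
s(r) = 7 + 2*r (s(r) = 4 - (r*(-2) - 3) = 4 - (-2*r - 3) = 4 - (-3 - 2*r) = 4 + (3 + 2*r) = 7 + 2*r)
s(j(7)) - 1405*(-1578) = (7 + 2*7²) - 1405*(-1578) = (7 + 2*49) + 2217090 = (7 + 98) + 2217090 = 105 + 2217090 = 2217195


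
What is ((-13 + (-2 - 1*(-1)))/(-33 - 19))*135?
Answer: 945/26 ≈ 36.346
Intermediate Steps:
((-13 + (-2 - 1*(-1)))/(-33 - 19))*135 = ((-13 + (-2 + 1))/(-52))*135 = ((-13 - 1)*(-1/52))*135 = -14*(-1/52)*135 = (7/26)*135 = 945/26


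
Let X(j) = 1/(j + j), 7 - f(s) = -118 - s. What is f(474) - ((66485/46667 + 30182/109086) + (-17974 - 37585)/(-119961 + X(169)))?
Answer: 61597108376021176337/103206172364459877 ≈ 596.84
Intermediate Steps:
f(s) = 125 + s (f(s) = 7 - (-118 - s) = 7 + (118 + s) = 125 + s)
X(j) = 1/(2*j)
f(474) - ((66485/46667 + 30182/109086) + (-17974 - 37585)/(-119961 + X(169))) = (125 + 474) - ((66485/46667 + 30182/109086) + (-17974 - 37585)/(-119961 + (1/2)/169)) = 599 - ((66485*(1/46667) + 30182*(1/109086)) - 55559/(-119961 + (1/2)*(1/169))) = 599 - ((66485/46667 + 15091/54543) - 55559/(-119961 + 1/338)) = 599 - (4330543052/2545358181 - 55559/(-40546817/338)) = 599 - (4330543052/2545358181 - 55559*(-338/40546817)) = 599 - (4330543052/2545358181 + 18778942/40546817) = 599 - 1*223388870290289986/103206172364459877 = 599 - 223388870290289986/103206172364459877 = 61597108376021176337/103206172364459877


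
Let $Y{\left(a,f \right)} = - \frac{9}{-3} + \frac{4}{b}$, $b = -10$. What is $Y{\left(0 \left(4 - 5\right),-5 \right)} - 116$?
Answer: $- \frac{567}{5} \approx -113.4$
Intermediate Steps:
$Y{\left(a,f \right)} = \frac{13}{5}$ ($Y{\left(a,f \right)} = - \frac{9}{-3} + \frac{4}{-10} = \left(-9\right) \left(- \frac{1}{3}\right) + 4 \left(- \frac{1}{10}\right) = 3 - \frac{2}{5} = \frac{13}{5}$)
$Y{\left(0 \left(4 - 5\right),-5 \right)} - 116 = \frac{13}{5} - 116 = - \frac{567}{5}$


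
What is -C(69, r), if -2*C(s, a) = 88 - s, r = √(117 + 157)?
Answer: 19/2 ≈ 9.5000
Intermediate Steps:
r = √274 ≈ 16.553
C(s, a) = -44 + s/2 (C(s, a) = -(88 - s)/2 = -44 + s/2)
-C(69, r) = -(-44 + (½)*69) = -(-44 + 69/2) = -1*(-19/2) = 19/2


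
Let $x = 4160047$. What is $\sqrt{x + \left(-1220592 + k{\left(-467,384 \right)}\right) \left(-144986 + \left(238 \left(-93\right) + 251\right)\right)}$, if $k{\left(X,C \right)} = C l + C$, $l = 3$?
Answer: $\sqrt{203426815711} \approx 4.5103 \cdot 10^{5}$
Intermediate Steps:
$k{\left(X,C \right)} = 4 C$ ($k{\left(X,C \right)} = C 3 + C = 3 C + C = 4 C$)
$\sqrt{x + \left(-1220592 + k{\left(-467,384 \right)}\right) \left(-144986 + \left(238 \left(-93\right) + 251\right)\right)} = \sqrt{4160047 + \left(-1220592 + 4 \cdot 384\right) \left(-144986 + \left(238 \left(-93\right) + 251\right)\right)} = \sqrt{4160047 + \left(-1220592 + 1536\right) \left(-144986 + \left(-22134 + 251\right)\right)} = \sqrt{4160047 - 1219056 \left(-144986 - 21883\right)} = \sqrt{4160047 - -203422655664} = \sqrt{4160047 + 203422655664} = \sqrt{203426815711}$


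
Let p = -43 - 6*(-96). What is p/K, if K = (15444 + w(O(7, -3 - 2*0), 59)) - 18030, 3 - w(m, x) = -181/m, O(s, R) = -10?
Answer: -5330/26011 ≈ -0.20491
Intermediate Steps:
w(m, x) = 3 + 181/m (w(m, x) = 3 - (-181)/m = 3 + 181/m)
K = -26011/10 (K = (15444 + (3 + 181/(-10))) - 18030 = (15444 + (3 + 181*(-⅒))) - 18030 = (15444 + (3 - 181/10)) - 18030 = (15444 - 151/10) - 18030 = 154289/10 - 18030 = -26011/10 ≈ -2601.1)
p = 533 (p = -43 + 576 = 533)
p/K = 533/(-26011/10) = 533*(-10/26011) = -5330/26011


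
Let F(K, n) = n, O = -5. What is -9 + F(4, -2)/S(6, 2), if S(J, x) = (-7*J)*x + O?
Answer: -799/89 ≈ -8.9775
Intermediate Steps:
S(J, x) = -5 - 7*J*x (S(J, x) = (-7*J)*x - 5 = -7*J*x - 5 = -5 - 7*J*x)
-9 + F(4, -2)/S(6, 2) = -9 - 2/(-5 - 7*6*2) = -9 - 2/(-5 - 84) = -9 - 2/(-89) = -9 - 2*(-1/89) = -9 + 2/89 = -799/89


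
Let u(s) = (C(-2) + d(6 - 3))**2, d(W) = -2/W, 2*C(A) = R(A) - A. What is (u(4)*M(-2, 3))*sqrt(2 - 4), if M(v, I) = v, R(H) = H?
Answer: -8*I*sqrt(2)/9 ≈ -1.2571*I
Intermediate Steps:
C(A) = 0 (C(A) = (A - A)/2 = (1/2)*0 = 0)
u(s) = 4/9 (u(s) = (0 - 2/(6 - 3))**2 = (0 - 2/3)**2 = (-2/3)**2 = 4/9)
(u(4)*M(-2, 3))*sqrt(2 - 4) = ((4/9)*(-2))*sqrt(2 - 4) = -8*I*sqrt(2)/9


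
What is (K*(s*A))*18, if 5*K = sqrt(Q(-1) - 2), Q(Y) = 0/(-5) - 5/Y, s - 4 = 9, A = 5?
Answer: 234*sqrt(3) ≈ 405.30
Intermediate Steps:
s = 13 (s = 4 + 9 = 13)
Q(Y) = -5/Y (Q(Y) = 0*(-1/5) - 5/Y = 0 - 5/Y = -5/Y)
K = sqrt(3)/5 (K = sqrt(-5/(-1) - 2)/5 = sqrt(-5*(-1) - 2)/5 = sqrt(5 - 2)/5 = sqrt(3)/5 ≈ 0.34641)
(K*(s*A))*18 = ((sqrt(3)/5)*(13*5))*18 = ((sqrt(3)/5)*65)*18 = (13*sqrt(3))*18 = 234*sqrt(3)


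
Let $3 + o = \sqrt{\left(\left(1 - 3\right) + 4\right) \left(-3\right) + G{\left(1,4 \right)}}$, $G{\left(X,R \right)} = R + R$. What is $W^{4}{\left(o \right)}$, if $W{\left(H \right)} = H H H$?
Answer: $\left(3 - \sqrt{2}\right)^{12} \approx 252.89$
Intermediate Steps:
$G{\left(X,R \right)} = 2 R$
$o = -3 + \sqrt{2}$ ($o = -3 + \sqrt{\left(\left(1 - 3\right) + 4\right) \left(-3\right) + 2 \cdot 4} = -3 + \sqrt{\left(\left(1 - 3\right) + 4\right) \left(-3\right) + 8} = -3 + \sqrt{\left(-2 + 4\right) \left(-3\right) + 8} = -3 + \sqrt{2 \left(-3\right) + 8} = -3 + \sqrt{-6 + 8} = -3 + \sqrt{2} \approx -1.5858$)
$W{\left(H \right)} = H^{3}$ ($W{\left(H \right)} = H^{2} H = H^{3}$)
$W^{4}{\left(o \right)} = \left(\left(-3 + \sqrt{2}\right)^{3}\right)^{4} = \left(-3 + \sqrt{2}\right)^{12}$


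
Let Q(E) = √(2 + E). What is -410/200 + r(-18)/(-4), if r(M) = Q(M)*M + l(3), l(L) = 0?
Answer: -41/20 + 18*I ≈ -2.05 + 18.0*I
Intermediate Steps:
r(M) = M*√(2 + M) (r(M) = √(2 + M)*M + 0 = M*√(2 + M) + 0 = M*√(2 + M))
-410/200 + r(-18)/(-4) = -410/200 - 18*√(2 - 18)/(-4) = -410*1/200 - 72*I*(-¼) = -41/20 - 72*I*(-¼) = -41/20 + 18*I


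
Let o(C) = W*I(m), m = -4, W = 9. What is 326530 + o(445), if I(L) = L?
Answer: 326494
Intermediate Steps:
o(C) = -36 (o(C) = 9*(-4) = -36)
326530 + o(445) = 326530 - 36 = 326494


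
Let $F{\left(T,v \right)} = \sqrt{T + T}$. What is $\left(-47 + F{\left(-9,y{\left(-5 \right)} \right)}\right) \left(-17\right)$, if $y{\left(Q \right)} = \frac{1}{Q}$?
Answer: $799 - 51 i \sqrt{2} \approx 799.0 - 72.125 i$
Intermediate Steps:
$F{\left(T,v \right)} = \sqrt{2} \sqrt{T}$ ($F{\left(T,v \right)} = \sqrt{2 T} = \sqrt{2} \sqrt{T}$)
$\left(-47 + F{\left(-9,y{\left(-5 \right)} \right)}\right) \left(-17\right) = \left(-47 + \sqrt{2} \sqrt{-9}\right) \left(-17\right) = \left(-47 + \sqrt{2} \cdot 3 i\right) \left(-17\right) = \left(-47 + 3 i \sqrt{2}\right) \left(-17\right) = 799 - 51 i \sqrt{2}$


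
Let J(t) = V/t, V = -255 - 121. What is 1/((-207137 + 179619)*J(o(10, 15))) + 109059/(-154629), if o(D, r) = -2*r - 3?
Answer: -376137758023/533303463024 ≈ -0.70530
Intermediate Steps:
o(D, r) = -3 - 2*r
V = -376
J(t) = -376/t
1/((-207137 + 179619)*J(o(10, 15))) + 109059/(-154629) = 1/((-207137 + 179619)*((-376/(-3 - 2*15)))) + 109059/(-154629) = 1/((-27518)*((-376/(-3 - 30)))) + 109059*(-1/154629) = -1/(27518*((-376/(-33)))) - 36353/51543 = -1/(27518*((-376*(-1/33)))) - 36353/51543 = -1/(27518*376/33) - 36353/51543 = -1/27518*33/376 - 36353/51543 = -33/10346768 - 36353/51543 = -376137758023/533303463024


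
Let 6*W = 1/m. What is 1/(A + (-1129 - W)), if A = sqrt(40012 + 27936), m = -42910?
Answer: -74836500398940/79986431204814121 - 132571303200*sqrt(16987)/79986431204814121 ≈ -0.0011516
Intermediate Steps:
W = -1/257460 (W = (1/6)/(-42910) = (1/6)*(-1/42910) = -1/257460 ≈ -3.8841e-6)
A = 2*sqrt(16987) (A = sqrt(67948) = 2*sqrt(16987) ≈ 260.67)
1/(A + (-1129 - W)) = 1/(2*sqrt(16987) + (-1129 - 1*(-1/257460))) = 1/(2*sqrt(16987) + (-1129 + 1/257460)) = 1/(2*sqrt(16987) - 290672339/257460) = 1/(-290672339/257460 + 2*sqrt(16987))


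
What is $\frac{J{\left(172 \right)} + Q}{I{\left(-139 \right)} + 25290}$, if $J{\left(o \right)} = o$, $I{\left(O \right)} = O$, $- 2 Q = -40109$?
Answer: $\frac{5779}{7186} \approx 0.8042$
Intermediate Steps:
$Q = \frac{40109}{2}$ ($Q = \left(- \frac{1}{2}\right) \left(-40109\right) = \frac{40109}{2} \approx 20055.0$)
$\frac{J{\left(172 \right)} + Q}{I{\left(-139 \right)} + 25290} = \frac{172 + \frac{40109}{2}}{-139 + 25290} = \frac{40453}{2 \cdot 25151} = \frac{40453}{2} \cdot \frac{1}{25151} = \frac{5779}{7186}$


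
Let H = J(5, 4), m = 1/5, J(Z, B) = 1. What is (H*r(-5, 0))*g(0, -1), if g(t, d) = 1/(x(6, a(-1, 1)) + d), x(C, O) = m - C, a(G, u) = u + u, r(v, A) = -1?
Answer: 5/34 ≈ 0.14706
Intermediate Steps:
a(G, u) = 2*u
m = 1/5 ≈ 0.20000
H = 1
x(C, O) = 1/5 - C
g(t, d) = 1/(-29/5 + d) (g(t, d) = 1/((1/5 - 1*6) + d) = 1/((1/5 - 6) + d) = 1/(-29/5 + d))
(H*r(-5, 0))*g(0, -1) = (1*(-1))*(5/(-29 + 5*(-1))) = -5/(-29 - 5) = -5/(-34) = -5*(-1)/34 = -1*(-5/34) = 5/34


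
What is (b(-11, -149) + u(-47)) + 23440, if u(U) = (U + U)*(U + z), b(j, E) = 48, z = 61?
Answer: 22172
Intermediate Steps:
u(U) = 2*U*(61 + U) (u(U) = (U + U)*(U + 61) = (2*U)*(61 + U) = 2*U*(61 + U))
(b(-11, -149) + u(-47)) + 23440 = (48 + 2*(-47)*(61 - 47)) + 23440 = (48 + 2*(-47)*14) + 23440 = (48 - 1316) + 23440 = -1268 + 23440 = 22172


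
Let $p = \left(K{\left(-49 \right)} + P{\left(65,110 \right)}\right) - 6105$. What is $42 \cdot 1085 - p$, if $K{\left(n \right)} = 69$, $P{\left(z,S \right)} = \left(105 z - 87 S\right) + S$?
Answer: $54241$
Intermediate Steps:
$P{\left(z,S \right)} = - 86 S + 105 z$ ($P{\left(z,S \right)} = \left(- 87 S + 105 z\right) + S = - 86 S + 105 z$)
$p = -8671$ ($p = \left(69 + \left(\left(-86\right) 110 + 105 \cdot 65\right)\right) - 6105 = \left(69 + \left(-9460 + 6825\right)\right) - 6105 = \left(69 - 2635\right) - 6105 = -2566 - 6105 = -8671$)
$42 \cdot 1085 - p = 42 \cdot 1085 - -8671 = 45570 + 8671 = 54241$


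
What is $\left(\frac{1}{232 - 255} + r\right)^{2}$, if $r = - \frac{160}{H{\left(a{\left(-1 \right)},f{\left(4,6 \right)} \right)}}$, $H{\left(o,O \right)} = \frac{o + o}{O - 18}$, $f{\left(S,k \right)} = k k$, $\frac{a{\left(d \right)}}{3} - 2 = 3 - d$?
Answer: $\frac{3389281}{529} \approx 6407.0$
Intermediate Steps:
$a{\left(d \right)} = 15 - 3 d$ ($a{\left(d \right)} = 6 + 3 \left(3 - d\right) = 6 - \left(-9 + 3 d\right) = 15 - 3 d$)
$f{\left(S,k \right)} = k^{2}$
$H{\left(o,O \right)} = \frac{2 o}{-18 + O}$
$r = -80$ ($r = - \frac{160}{2 \left(15 - -3\right) \frac{1}{-18 + 6^{2}}} = - \frac{160}{2 \left(15 + 3\right) \frac{1}{-18 + 36}} = - \frac{160}{2 \cdot 18 \cdot \frac{1}{18}} = - \frac{160}{2} = \left(-160\right) \frac{1}{2} = -80$)
$\left(\frac{1}{232 - 255} + r\right)^{2} = \left(\frac{1}{232 - 255} - 80\right)^{2} = \left(\frac{1}{-23} - 80\right)^{2} = \left(- \frac{1}{23} - 80\right)^{2} = \left(- \frac{1841}{23}\right)^{2} = \frac{3389281}{529}$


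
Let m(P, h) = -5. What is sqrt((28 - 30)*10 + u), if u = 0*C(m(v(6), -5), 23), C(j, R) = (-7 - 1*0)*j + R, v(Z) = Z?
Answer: 2*I*sqrt(5) ≈ 4.4721*I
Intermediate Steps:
C(j, R) = R - 7*j (C(j, R) = (-7 + 0)*j + R = -7*j + R = R - 7*j)
u = 0 (u = 0*(23 - 7*(-5)) = 0*(23 + 35) = 0*58 = 0)
sqrt((28 - 30)*10 + u) = sqrt((28 - 30)*10 + 0) = sqrt(-2*10 + 0) = sqrt(-20 + 0) = sqrt(-20) = 2*I*sqrt(5)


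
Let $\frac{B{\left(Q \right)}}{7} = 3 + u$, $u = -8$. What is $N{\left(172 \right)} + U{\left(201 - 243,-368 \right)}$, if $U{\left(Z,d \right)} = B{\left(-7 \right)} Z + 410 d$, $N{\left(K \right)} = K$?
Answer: $-149238$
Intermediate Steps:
$B{\left(Q \right)} = -35$ ($B{\left(Q \right)} = 7 \left(3 - 8\right) = 7 \left(-5\right) = -35$)
$U{\left(Z,d \right)} = - 35 Z + 410 d$
$N{\left(172 \right)} + U{\left(201 - 243,-368 \right)} = 172 - \left(150880 + 35 \left(201 - 243\right)\right) = 172 - 149410 = -149238$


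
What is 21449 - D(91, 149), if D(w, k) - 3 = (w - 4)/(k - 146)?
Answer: 21417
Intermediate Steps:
D(w, k) = 3 + (-4 + w)/(-146 + k) (D(w, k) = 3 + (w - 4)/(k - 146) = 3 + (-4 + w)/(-146 + k))
21449 - D(91, 149) = 21449 - (-442 + 91 + 3*149)/(-146 + 149) = 21449 - (-442 + 91 + 447)/3 = 21449 - 96/3 = 21449 - 1*32 = 21449 - 32 = 21417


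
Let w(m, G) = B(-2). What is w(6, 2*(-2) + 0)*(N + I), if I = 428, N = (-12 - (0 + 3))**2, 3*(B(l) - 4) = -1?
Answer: 7183/3 ≈ 2394.3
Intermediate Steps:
B(l) = 11/3 (B(l) = 4 + (1/3)*(-1) = 4 - 1/3 = 11/3)
w(m, G) = 11/3
N = 225 (N = (-12 - 1*3)**2 = (-12 - 3)**2 = (-15)**2 = 225)
w(6, 2*(-2) + 0)*(N + I) = 11*(225 + 428)/3 = (11/3)*653 = 7183/3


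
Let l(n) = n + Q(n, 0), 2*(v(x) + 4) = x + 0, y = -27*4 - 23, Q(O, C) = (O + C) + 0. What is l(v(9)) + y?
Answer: -130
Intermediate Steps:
Q(O, C) = C + O (Q(O, C) = (C + O) + 0 = C + O)
y = -131 (y = -108 - 23 = -131)
v(x) = -4 + x/2 (v(x) = -4 + (x + 0)/2 = -4 + x/2)
l(n) = 2*n (l(n) = n + (0 + n) = n + n = 2*n)
l(v(9)) + y = 2*(-4 + (1/2)*9) - 131 = 2*(-4 + 9/2) - 131 = 2*(1/2) - 131 = 1 - 131 = -130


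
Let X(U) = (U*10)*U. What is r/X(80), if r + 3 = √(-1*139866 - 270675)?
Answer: -3/64000 + I*√410541/64000 ≈ -4.6875e-5 + 0.010011*I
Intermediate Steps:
X(U) = 10*U² (X(U) = (10*U)*U = 10*U²)
r = -3 + I*√410541 (r = -3 + √(-1*139866 - 270675) = -3 + √(-139866 - 270675) = -3 + √(-410541) = -3 + I*√410541 ≈ -3.0 + 640.73*I)
r/X(80) = (-3 + I*√410541)/((10*80²)) = (-3 + I*√410541)/((10*6400)) = (-3 + I*√410541)/64000 = (-3 + I*√410541)*(1/64000) = -3/64000 + I*√410541/64000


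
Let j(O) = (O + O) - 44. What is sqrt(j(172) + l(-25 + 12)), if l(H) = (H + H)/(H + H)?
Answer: sqrt(301) ≈ 17.349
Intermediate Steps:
j(O) = -44 + 2*O (j(O) = 2*O - 44 = -44 + 2*O)
l(H) = 1 (l(H) = (2*H)/((2*H)) = (2*H)*(1/(2*H)) = 1)
sqrt(j(172) + l(-25 + 12)) = sqrt((-44 + 2*172) + 1) = sqrt((-44 + 344) + 1) = sqrt(300 + 1) = sqrt(301)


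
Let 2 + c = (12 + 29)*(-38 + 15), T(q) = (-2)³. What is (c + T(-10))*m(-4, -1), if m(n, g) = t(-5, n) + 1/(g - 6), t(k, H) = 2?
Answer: -12389/7 ≈ -1769.9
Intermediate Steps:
T(q) = -8
m(n, g) = 2 + 1/(-6 + g) (m(n, g) = 2 + 1/(g - 6) = 2 + 1/(-6 + g))
c = -945 (c = -2 + (12 + 29)*(-38 + 15) = -2 + 41*(-23) = -2 - 943 = -945)
(c + T(-10))*m(-4, -1) = (-945 - 8)*((-11 + 2*(-1))/(-6 - 1)) = -953*(-11 - 2)/(-7) = -(-953)*(-13)/7 = -953*13/7 = -12389/7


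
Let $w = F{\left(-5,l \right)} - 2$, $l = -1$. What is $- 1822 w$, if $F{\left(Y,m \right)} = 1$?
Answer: $1822$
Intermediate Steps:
$w = -1$ ($w = 1 - 2 = -1$)
$- 1822 w = \left(-1822\right) \left(-1\right) = 1822$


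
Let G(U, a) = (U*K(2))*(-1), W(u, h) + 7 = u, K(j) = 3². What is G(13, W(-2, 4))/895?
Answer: -117/895 ≈ -0.13073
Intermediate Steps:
K(j) = 9
W(u, h) = -7 + u
G(U, a) = -9*U (G(U, a) = (U*9)*(-1) = (9*U)*(-1) = -9*U)
G(13, W(-2, 4))/895 = -9*13/895 = -117*1/895 = -117/895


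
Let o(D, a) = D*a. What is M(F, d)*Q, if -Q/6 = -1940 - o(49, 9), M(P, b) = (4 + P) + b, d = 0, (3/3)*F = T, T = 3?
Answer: 100002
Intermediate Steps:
F = 3
M(P, b) = 4 + P + b
Q = 14286 (Q = -6*(-1940 - 49*9) = -6*(-1940 - 1*441) = -6*(-1940 - 441) = -6*(-2381) = 14286)
M(F, d)*Q = (4 + 3 + 0)*14286 = 7*14286 = 100002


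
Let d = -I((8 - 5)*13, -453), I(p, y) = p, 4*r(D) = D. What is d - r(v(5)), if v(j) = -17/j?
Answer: -763/20 ≈ -38.150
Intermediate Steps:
r(D) = D/4
d = -39 (d = -(8 - 5)*13 = -3*13 = -1*39 = -39)
d - r(v(5)) = -39 - (-17/5)/4 = -39 - (-17*⅕)/4 = -39 - (-17)/(4*5) = -39 - 1*(-17/20) = -39 + 17/20 = -763/20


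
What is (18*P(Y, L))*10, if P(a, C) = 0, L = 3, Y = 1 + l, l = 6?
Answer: 0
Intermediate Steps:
Y = 7 (Y = 1 + 6 = 7)
(18*P(Y, L))*10 = (18*0)*10 = 0*10 = 0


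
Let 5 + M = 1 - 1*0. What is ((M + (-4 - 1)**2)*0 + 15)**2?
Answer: 225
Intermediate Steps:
M = -4 (M = -5 + (1 - 1*0) = -5 + (1 + 0) = -5 + 1 = -4)
((M + (-4 - 1)**2)*0 + 15)**2 = ((-4 + (-4 - 1)**2)*0 + 15)**2 = ((-4 + (-5)**2)*0 + 15)**2 = ((-4 + 25)*0 + 15)**2 = (21*0 + 15)**2 = (0 + 15)**2 = 15**2 = 225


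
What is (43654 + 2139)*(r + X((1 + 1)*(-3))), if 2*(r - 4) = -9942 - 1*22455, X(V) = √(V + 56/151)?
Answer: -1483189477/2 + 228965*I*√5134/151 ≈ -7.416e+8 + 1.0865e+5*I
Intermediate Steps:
X(V) = √(56/151 + V) (X(V) = √(V + 56*(1/151)) = √(V + 56/151) = √(56/151 + V))
r = -32389/2 (r = 4 + (-9942 - 1*22455)/2 = 4 + (-9942 - 22455)/2 = 4 + (½)*(-32397) = 4 - 32397/2 = -32389/2 ≈ -16195.)
(43654 + 2139)*(r + X((1 + 1)*(-3))) = (43654 + 2139)*(-32389/2 + √(8456 + 22801*((1 + 1)*(-3)))/151) = 45793*(-32389/2 + √(8456 + 22801*(2*(-3)))/151) = 45793*(-32389/2 + √(8456 + 22801*(-6))/151) = 45793*(-32389/2 + √(8456 - 136806)/151) = 45793*(-32389/2 + √(-128350)/151) = 45793*(-32389/2 + (5*I*√5134)/151) = 45793*(-32389/2 + 5*I*√5134/151) = -1483189477/2 + 228965*I*√5134/151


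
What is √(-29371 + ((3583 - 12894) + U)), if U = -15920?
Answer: I*√54602 ≈ 233.67*I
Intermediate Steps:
√(-29371 + ((3583 - 12894) + U)) = √(-29371 + ((3583 - 12894) - 15920)) = √(-29371 + (-9311 - 15920)) = √(-29371 - 25231) = √(-54602) = I*√54602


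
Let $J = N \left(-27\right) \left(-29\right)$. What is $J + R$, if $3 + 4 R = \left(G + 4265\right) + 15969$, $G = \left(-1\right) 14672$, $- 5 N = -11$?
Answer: $\frac{62247}{20} \approx 3112.4$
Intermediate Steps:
$N = \frac{11}{5}$ ($N = \left(- \frac{1}{5}\right) \left(-11\right) = \frac{11}{5} \approx 2.2$)
$J = \frac{8613}{5}$ ($J = \frac{11}{5} \left(-27\right) \left(-29\right) = \left(- \frac{297}{5}\right) \left(-29\right) = \frac{8613}{5} \approx 1722.6$)
$G = -14672$
$R = \frac{5559}{4}$ ($R = - \frac{3}{4} + \frac{\left(-14672 + 4265\right) + 15969}{4} = - \frac{3}{4} + \frac{-10407 + 15969}{4} = - \frac{3}{4} + \frac{1}{4} \cdot 5562 = - \frac{3}{4} + \frac{2781}{2} = \frac{5559}{4} \approx 1389.8$)
$J + R = \frac{8613}{5} + \frac{5559}{4} = \frac{62247}{20}$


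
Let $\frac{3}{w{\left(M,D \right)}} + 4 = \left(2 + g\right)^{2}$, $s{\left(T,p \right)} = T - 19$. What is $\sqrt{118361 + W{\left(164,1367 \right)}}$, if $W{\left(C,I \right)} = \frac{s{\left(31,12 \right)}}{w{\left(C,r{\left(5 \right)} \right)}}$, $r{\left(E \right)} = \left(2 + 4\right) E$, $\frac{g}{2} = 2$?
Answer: $\sqrt{118489} \approx 344.22$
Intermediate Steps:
$g = 4$ ($g = 2 \cdot 2 = 4$)
$s{\left(T,p \right)} = -19 + T$ ($s{\left(T,p \right)} = T - 19 = -19 + T$)
$r{\left(E \right)} = 6 E$
$w{\left(M,D \right)} = \frac{3}{32}$ ($w{\left(M,D \right)} = \frac{3}{-4 + \left(2 + 4\right)^{2}} = \frac{3}{-4 + 6^{2}} = \frac{3}{-4 + 36} = \frac{3}{32}$)
$W{\left(C,I \right)} = 128$ ($W{\left(C,I \right)} = \frac{-19 + 31}{\frac{3}{32}} = 12 \cdot \frac{32}{3} = 128$)
$\sqrt{118361 + W{\left(164,1367 \right)}} = \sqrt{118361 + 128} = \sqrt{118489}$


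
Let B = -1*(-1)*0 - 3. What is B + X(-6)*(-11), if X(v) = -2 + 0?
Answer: 19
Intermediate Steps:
B = -3 (B = 1*0 - 3 = 0 - 3 = -3)
X(v) = -2
B + X(-6)*(-11) = -3 - 2*(-11) = -3 + 22 = 19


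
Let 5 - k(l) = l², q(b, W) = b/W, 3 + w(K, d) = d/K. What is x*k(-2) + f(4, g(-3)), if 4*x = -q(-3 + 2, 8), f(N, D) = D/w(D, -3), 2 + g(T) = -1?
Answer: 49/32 ≈ 1.5313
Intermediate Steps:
w(K, d) = -3 + d/K
g(T) = -3 (g(T) = -2 - 1 = -3)
f(N, D) = D/(-3 - 3/D)
k(l) = 5 - l²
x = 1/32 (x = (-(-3 + 2)/8)/4 = (-(-1)/8)/4 = (-1*(-⅛))/4 = (¼)*(⅛) = 1/32 ≈ 0.031250)
x*k(-2) + f(4, g(-3)) = (5 - 1*(-2)²)/32 - 1*(-3)²/(3 + 3*(-3)) = (5 - 1*4)/32 - 1*9/(3 - 9) = (5 - 4)/32 - 1*9/(-6) = (1/32)*1 - 1*9*(-⅙) = 1/32 + 3/2 = 49/32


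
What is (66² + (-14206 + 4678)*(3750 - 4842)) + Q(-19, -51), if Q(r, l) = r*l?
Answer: 10409901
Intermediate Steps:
Q(r, l) = l*r
(66² + (-14206 + 4678)*(3750 - 4842)) + Q(-19, -51) = (66² + (-14206 + 4678)*(3750 - 4842)) - 51*(-19) = (4356 - 9528*(-1092)) + 969 = (4356 + 10404576) + 969 = 10408932 + 969 = 10409901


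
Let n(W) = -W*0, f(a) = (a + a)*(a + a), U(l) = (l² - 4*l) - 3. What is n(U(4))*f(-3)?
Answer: 0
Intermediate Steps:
U(l) = -3 + l² - 4*l
f(a) = 4*a² (f(a) = (2*a)*(2*a) = 4*a²)
n(W) = 0 (n(W) = -1*0 = 0)
n(U(4))*f(-3) = 0*(4*(-3)²) = 0*(4*9) = 0*36 = 0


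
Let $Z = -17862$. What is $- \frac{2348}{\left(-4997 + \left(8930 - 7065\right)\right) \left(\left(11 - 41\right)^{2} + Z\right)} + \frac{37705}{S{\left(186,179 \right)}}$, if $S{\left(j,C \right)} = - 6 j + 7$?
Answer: $- \frac{500770031413}{14728901814} \approx -33.999$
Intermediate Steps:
$S{\left(j,C \right)} = 7 - 6 j$
$- \frac{2348}{\left(-4997 + \left(8930 - 7065\right)\right) \left(\left(11 - 41\right)^{2} + Z\right)} + \frac{37705}{S{\left(186,179 \right)}} = - \frac{2348}{\left(-4997 + \left(8930 - 7065\right)\right) \left(\left(11 - 41\right)^{2} - 17862\right)} + \frac{37705}{7 - 1116} = - \frac{2348}{\left(-4997 + \left(8930 - 7065\right)\right) \left(\left(-30\right)^{2} - 17862\right)} + \frac{37705}{7 - 1116} = - \frac{2348}{\left(-4997 + 1865\right) \left(900 - 17862\right)} + \frac{37705}{-1109} = - \frac{2348}{\left(-3132\right) \left(-16962\right)} + 37705 \left(- \frac{1}{1109}\right) = - \frac{2348}{53124984} - \frac{37705}{1109} = \left(-2348\right) \frac{1}{53124984} - \frac{37705}{1109} = - \frac{587}{13281246} - \frac{37705}{1109} = - \frac{500770031413}{14728901814}$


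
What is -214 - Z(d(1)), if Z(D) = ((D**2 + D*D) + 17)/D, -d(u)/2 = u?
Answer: -403/2 ≈ -201.50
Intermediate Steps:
d(u) = -2*u
Z(D) = (17 + 2*D**2)/D (Z(D) = ((D**2 + D**2) + 17)/D = (2*D**2 + 17)/D = (17 + 2*D**2)/D)
-214 - Z(d(1)) = -214 - (2*(-2*1) + 17/((-2*1))) = -214 - (2*(-2) + 17/(-2)) = -214 - (-4 + 17*(-1/2)) = -214 - (-4 - 17/2) = -214 - 1*(-25/2) = -214 + 25/2 = -403/2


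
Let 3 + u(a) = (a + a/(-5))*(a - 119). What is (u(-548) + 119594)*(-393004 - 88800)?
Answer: -992525394276/5 ≈ -1.9851e+11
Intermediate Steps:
u(a) = -3 + 4*a*(-119 + a)/5 (u(a) = -3 + (a + a/(-5))*(a - 119) = -3 + (a - a/5)*(-119 + a) = -3 + (4*a/5)*(-119 + a) = -3 + 4*a*(-119 + a)/5)
(u(-548) + 119594)*(-393004 - 88800) = ((-3 - 476/5*(-548) + (⅘)*(-548)²) + 119594)*(-393004 - 88800) = ((-3 + 260848/5 + (⅘)*300304) + 119594)*(-481804) = ((-3 + 260848/5 + 1201216/5) + 119594)*(-481804) = (1462049/5 + 119594)*(-481804) = (2060019/5)*(-481804) = -992525394276/5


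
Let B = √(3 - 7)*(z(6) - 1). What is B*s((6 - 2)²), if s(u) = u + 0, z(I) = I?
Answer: 160*I ≈ 160.0*I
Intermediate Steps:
s(u) = u
B = 10*I (B = √(3 - 7)*(6 - 1) = √(-4)*5 = (2*I)*5 = 10*I ≈ 10.0*I)
B*s((6 - 2)²) = (10*I)*(6 - 2)² = (10*I)*4² = (10*I)*16 = 160*I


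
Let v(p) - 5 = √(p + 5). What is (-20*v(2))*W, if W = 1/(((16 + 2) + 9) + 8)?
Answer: -20/7 - 4*√7/7 ≈ -4.3690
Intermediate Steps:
v(p) = 5 + √(5 + p) (v(p) = 5 + √(p + 5) = 5 + √(5 + p))
W = 1/35 (W = 1/((18 + 9) + 8) = 1/(27 + 8) = 1/35 ≈ 0.028571)
(-20*v(2))*W = -20*(5 + √(5 + 2))*(1/35) = -20*(5 + √7)*(1/35) = (-100 - 20*√7)*(1/35) = -20/7 - 4*√7/7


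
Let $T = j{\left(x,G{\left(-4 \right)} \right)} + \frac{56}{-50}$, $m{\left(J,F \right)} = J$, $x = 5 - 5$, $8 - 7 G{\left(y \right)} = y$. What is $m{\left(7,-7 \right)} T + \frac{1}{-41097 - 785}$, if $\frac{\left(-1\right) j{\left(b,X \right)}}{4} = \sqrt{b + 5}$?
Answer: $- \frac{8208897}{1047050} - 28 \sqrt{5} \approx -70.45$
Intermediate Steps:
$G{\left(y \right)} = \frac{8}{7} - \frac{y}{7}$
$x = 0$ ($x = 5 - 5 = 0$)
$j{\left(b,X \right)} = - 4 \sqrt{5 + b}$ ($j{\left(b,X \right)} = - 4 \sqrt{b + 5} = - 4 \sqrt{5 + b}$)
$T = - \frac{28}{25} - 4 \sqrt{5}$ ($T = - 4 \sqrt{5 + 0} + \frac{56}{-50} = - 4 \sqrt{5} + 56 \left(- \frac{1}{50}\right) = - 4 \sqrt{5} - \frac{28}{25} = - \frac{28}{25} - 4 \sqrt{5} \approx -10.064$)
$m{\left(7,-7 \right)} T + \frac{1}{-41097 - 785} = 7 \left(- \frac{28}{25} - 4 \sqrt{5}\right) + \frac{1}{-41097 - 785} = \left(- \frac{196}{25} - 28 \sqrt{5}\right) + \frac{1}{-41882} = \left(- \frac{196}{25} - 28 \sqrt{5}\right) - \frac{1}{41882} = - \frac{8208897}{1047050} - 28 \sqrt{5}$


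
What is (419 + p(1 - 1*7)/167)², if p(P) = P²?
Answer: 4901260081/27889 ≈ 1.7574e+5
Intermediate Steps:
(419 + p(1 - 1*7)/167)² = (419 + (1 - 1*7)²/167)² = (419 + (1 - 7)²*(1/167))² = (419 + (-6)²*(1/167))² = (419 + 36*(1/167))² = (419 + 36/167)² = (70009/167)² = 4901260081/27889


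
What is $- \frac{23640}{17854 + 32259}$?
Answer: $- \frac{23640}{50113} \approx -0.47173$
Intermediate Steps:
$- \frac{23640}{17854 + 32259} = - \frac{23640}{50113}$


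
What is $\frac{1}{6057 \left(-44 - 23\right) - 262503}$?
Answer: $- \frac{1}{668322} \approx -1.4963 \cdot 10^{-6}$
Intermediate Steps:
$\frac{1}{6057 \left(-44 - 23\right) - 262503} = \frac{1}{6057 \left(-67\right) - 262503} = \frac{1}{-405819 - 262503} = \frac{1}{-668322} = - \frac{1}{668322}$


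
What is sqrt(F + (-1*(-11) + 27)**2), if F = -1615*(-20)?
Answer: 4*sqrt(2109) ≈ 183.70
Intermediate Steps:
F = 32300
sqrt(F + (-1*(-11) + 27)**2) = sqrt(32300 + (-1*(-11) + 27)**2) = sqrt(32300 + (11 + 27)**2) = sqrt(32300 + 38**2) = sqrt(32300 + 1444) = sqrt(33744) = 4*sqrt(2109)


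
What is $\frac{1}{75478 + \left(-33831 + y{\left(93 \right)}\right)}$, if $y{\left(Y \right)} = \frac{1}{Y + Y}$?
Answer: $\frac{186}{7746343} \approx 2.4011 \cdot 10^{-5}$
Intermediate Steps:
$y{\left(Y \right)} = \frac{1}{2 Y}$
$\frac{1}{75478 + \left(-33831 + y{\left(93 \right)}\right)} = \frac{1}{75478 - \left(33831 - \frac{1}{2 \cdot 93}\right)} = \frac{1}{75478 + \left(-33831 + \frac{1}{2} \cdot \frac{1}{93}\right)} = \frac{1}{75478 + \left(-33831 + \frac{1}{186}\right)} = \frac{1}{75478 - \frac{6292565}{186}} = \frac{1}{\frac{7746343}{186}} = \frac{186}{7746343}$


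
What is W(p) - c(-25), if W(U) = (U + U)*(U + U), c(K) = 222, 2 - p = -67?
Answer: 18822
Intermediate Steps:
p = 69 (p = 2 - 1*(-67) = 2 + 67 = 69)
W(U) = 4*U² (W(U) = (2*U)*(2*U) = 4*U²)
W(p) - c(-25) = 4*69² - 1*222 = 4*4761 - 222 = 19044 - 222 = 18822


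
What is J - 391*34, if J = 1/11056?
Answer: -146978463/11056 ≈ -13294.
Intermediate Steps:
J = 1/11056 ≈ 9.0449e-5
J - 391*34 = 1/11056 - 391*34 = 1/11056 - 1*13294 = 1/11056 - 13294 = -146978463/11056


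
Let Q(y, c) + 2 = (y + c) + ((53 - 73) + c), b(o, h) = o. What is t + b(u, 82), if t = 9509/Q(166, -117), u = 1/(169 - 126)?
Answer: -408797/3870 ≈ -105.63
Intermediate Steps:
u = 1/43 ≈ 0.023256
Q(y, c) = -22 + y + 2*c (Q(y, c) = -2 + ((y + c) + ((53 - 73) + c)) = -2 + ((c + y) + (-20 + c)) = -2 + (-20 + y + 2*c) = -22 + y + 2*c)
t = -9509/90 (t = 9509/(-22 + 166 + 2*(-117)) = 9509/(-22 + 166 - 234) = 9509/(-90) = 9509*(-1/90) = -9509/90 ≈ -105.66)
t + b(u, 82) = -9509/90 + 1/43 = -408797/3870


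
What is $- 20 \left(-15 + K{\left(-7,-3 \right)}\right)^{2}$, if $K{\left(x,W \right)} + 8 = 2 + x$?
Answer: $-15680$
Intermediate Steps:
$K{\left(x,W \right)} = -6 + x$ ($K{\left(x,W \right)} = -8 + \left(2 + x\right) = -6 + x$)
$- 20 \left(-15 + K{\left(-7,-3 \right)}\right)^{2} = - 20 \left(-15 - 13\right)^{2} = - 20 \left(-28\right)^{2} = \left(-20\right) 784 = -15680$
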